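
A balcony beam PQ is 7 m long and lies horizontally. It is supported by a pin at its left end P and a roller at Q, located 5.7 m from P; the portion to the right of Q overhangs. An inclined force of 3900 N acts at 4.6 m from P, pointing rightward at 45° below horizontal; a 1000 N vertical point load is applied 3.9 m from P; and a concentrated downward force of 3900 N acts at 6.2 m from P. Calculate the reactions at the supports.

Taking moments about P: Q_y·5.7 − 3900·sin45°·4.6 − 1000·3.9 − 3900·6.2 = 0 → Q_y = 40765.5/5.7 = 7151.84 ≈ 7152 N.
ΣF_y = 0: P_y + 7151.84 − 3900·sin45° − 1000 − 3900 = 0 → P_y = 505.9 N.
ΣF_x = 0: P_x + 3900·cos45° = 0 → P_x = -2758 N.

P_x = -2758 N, P_y = 505.9 N, Q_y = 7152 N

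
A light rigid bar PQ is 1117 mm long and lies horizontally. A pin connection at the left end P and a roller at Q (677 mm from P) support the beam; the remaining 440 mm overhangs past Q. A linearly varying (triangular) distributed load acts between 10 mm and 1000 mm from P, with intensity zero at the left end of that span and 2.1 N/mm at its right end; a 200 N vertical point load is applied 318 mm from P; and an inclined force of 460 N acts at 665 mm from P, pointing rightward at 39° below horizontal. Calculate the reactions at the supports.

Resultant of the triangular load: ½ × 2.1 × 990 = 1039.5 N, acting at 670 mm from P (one-third of the span from the peak).
Taking moments about P: Q_y·677 − (½·2.1·990)·670 − 200·318 − 460·sin39°·665 = 0 → Q_y = 952574/677 = 1407.05 ≈ 1407 N.
ΣF_y = 0: P_y + 1407.05 − ½·2.1·990 − 200 − 460·sin39° = 0 → P_y = 121.9 N.
ΣF_x = 0: P_x + 460·cos39° = 0 → P_x = -357.5 N.

P_x = -357.5 N, P_y = 121.9 N, Q_y = 1407 N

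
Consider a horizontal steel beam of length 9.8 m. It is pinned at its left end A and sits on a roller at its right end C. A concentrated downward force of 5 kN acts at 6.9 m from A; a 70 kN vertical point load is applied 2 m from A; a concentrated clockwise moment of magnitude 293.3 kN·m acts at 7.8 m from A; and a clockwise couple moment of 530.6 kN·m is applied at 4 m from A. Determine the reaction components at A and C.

A_x = 0, A_y = -26.88 kN, C_y = 101.9 kN

Moments about A: C_y·9.8 − 5·6.9 − 70·2 − 293.3 − 530.6 = 0 → C_y = 998.4/9.8 = 101.878 ≈ 101.9 kN.
ΣF_y = 0: A_y + 101.878 − 5 − 70 = 0 → A_y = -26.88 kN.
ΣF_x = 0: no horizontal applied forces, so A_x = 0.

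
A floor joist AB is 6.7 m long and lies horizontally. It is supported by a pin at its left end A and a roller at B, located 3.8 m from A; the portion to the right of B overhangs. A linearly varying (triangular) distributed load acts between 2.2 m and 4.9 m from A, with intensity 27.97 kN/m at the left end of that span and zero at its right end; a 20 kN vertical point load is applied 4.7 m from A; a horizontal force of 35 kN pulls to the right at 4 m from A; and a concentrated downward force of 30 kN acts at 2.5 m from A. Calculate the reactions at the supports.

Resultant of the triangular load: ½ × 27.97 × 2.7 = 37.7595 kN, acting at 3.1 m from A (one-third of the span from the peak).
Moments about A: B_y·3.8 − (½·27.97·2.7)·3.1 − 20·4.7 − 30·2.5 = 0 → B_y = 286.05445/3.8 = 75.2775 ≈ 75.28 kN.
ΣF_y = 0: A_y + 75.2775 − ½·27.97·2.7 − 20 − 30 = 0 → A_y = 12.48 kN.
ΣF_x = 0: A_x + 35 = 0 → A_x = -35.00 kN.

A_x = -35.00 kN, A_y = 12.48 kN, B_y = 75.28 kN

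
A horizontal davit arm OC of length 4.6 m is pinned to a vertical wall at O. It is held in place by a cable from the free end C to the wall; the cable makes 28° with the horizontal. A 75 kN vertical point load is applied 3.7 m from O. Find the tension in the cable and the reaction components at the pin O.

ΣM about O: T·sin28°·4.6 − 75·3.7 = 0 → T = 277.5/(4.6·0.469472) = 128.498 ≈ 128.5 kN.
ΣF_x = 0: O_x − T·cos28° = 0 → O_x = 128.498 × 0.882948 = 113.5 kN.
ΣF_y = 0: O_y + T·sin28° − 75 = 0 → O_y = 75 − 128.498 × 0.469472 = 14.67 kN.

T = 128.5 kN, O_x = 113.5 kN, O_y = 14.67 kN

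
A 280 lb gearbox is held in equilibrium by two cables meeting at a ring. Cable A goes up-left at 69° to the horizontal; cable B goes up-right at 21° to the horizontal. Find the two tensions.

T_A = 261.4 lb, T_B = 100.3 lb

ΣF_x = 0: −T_A·cos69° + T_B·cos21° = 0 → T_B = 0.383864·T_A.
ΣF_y = 0: T_A·sin69° + T_B·sin21° = 280.
Substitute: T_A·(0.93358 + 0.383864·0.358368) = 280 → T_A = 261.403 ≈ 261.4 lb.
Then T_B = 0.383864 × 261.403 = 100.3 lb.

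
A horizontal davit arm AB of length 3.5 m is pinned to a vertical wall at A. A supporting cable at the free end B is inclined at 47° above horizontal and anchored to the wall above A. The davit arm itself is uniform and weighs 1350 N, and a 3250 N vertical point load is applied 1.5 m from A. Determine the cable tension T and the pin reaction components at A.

ΣM about A: T·sin47°·3.5 − 1350·1.75 − 3250·1.5 = 0 → T = 7237.5/(3.5·0.731354) = 2827.44 ≈ 2827 N.
ΣF_x = 0: A_x − T·cos47° = 0 → A_x = 2827.44 × 0.681998 = 1928 N.
ΣF_y = 0: A_y + T·sin47° − 1350 − 3250 = 0 → A_y = 4600 − 2827.44 × 0.731354 = 2532 N.

T = 2827 N, A_x = 1928 N, A_y = 2532 N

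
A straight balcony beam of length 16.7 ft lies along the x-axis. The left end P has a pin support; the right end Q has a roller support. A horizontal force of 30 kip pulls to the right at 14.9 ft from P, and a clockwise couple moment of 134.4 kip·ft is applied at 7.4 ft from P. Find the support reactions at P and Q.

P_x = -30.00 kip, P_y = -8.048 kip, Q_y = 8.048 kip

Taking moments about P: Q_y·16.7 − 134.4 = 0 → Q_y = 134.4/16.7 = 8.0479 ≈ 8.048 kip.
ΣF_y = 0: P_y + 8.0479  = 0 → P_y = -8.048 kip.
ΣF_x = 0: P_x + 30 = 0 → P_x = -30.00 kip.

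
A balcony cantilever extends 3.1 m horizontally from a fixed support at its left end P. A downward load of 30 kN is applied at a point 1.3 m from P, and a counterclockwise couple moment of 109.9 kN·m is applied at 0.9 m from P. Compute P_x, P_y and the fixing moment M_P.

ΣF_x = 0: P_x = 0.
ΣF_y = 0: P_y − 30 = 0 → P_y = 30.00 kN.
ΣM about P: M_P − 30·1.3 + 109.9 = 0 → M_P = -70.90 kN·m.

P_x = 0, P_y = 30.00 kN, M_P = -70.90 kN·m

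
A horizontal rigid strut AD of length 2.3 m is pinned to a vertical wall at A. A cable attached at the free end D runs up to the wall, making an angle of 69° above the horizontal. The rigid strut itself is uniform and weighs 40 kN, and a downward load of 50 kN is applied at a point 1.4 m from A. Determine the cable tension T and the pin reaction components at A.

T = 54.02 kN, A_x = 19.36 kN, A_y = 39.57 kN

ΣM about A: T·sin69°·2.3 − 40·1.15 − 50·1.4 = 0 → T = 116/(2.3·0.93358) = 54.023 ≈ 54.02 kN.
ΣF_x = 0: A_x − T·cos69° = 0 → A_x = 54.023 × 0.358368 = 19.36 kN.
ΣF_y = 0: A_y + T·sin69° − 40 − 50 = 0 → A_y = 90 − 54.023 × 0.93358 = 39.57 kN.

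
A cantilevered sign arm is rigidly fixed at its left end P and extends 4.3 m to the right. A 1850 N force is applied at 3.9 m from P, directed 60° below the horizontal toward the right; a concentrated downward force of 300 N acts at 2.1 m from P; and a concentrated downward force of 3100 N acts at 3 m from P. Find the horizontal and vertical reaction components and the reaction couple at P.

P_x = -925.0 N, P_y = 5002 N, M_P = 16180 N·m

ΣF_x = 0: P_x + 1850·cos60° = 0 → P_x = -925.0 N.
ΣF_y = 0: P_y − 1850·sin60° − 300 − 3100 = 0 → P_y = 5002 N.
ΣM about P: M_P − 1850·sin60°·3.9 − 300·2.1 − 3100·3 = 0 → M_P = 16180 N·m.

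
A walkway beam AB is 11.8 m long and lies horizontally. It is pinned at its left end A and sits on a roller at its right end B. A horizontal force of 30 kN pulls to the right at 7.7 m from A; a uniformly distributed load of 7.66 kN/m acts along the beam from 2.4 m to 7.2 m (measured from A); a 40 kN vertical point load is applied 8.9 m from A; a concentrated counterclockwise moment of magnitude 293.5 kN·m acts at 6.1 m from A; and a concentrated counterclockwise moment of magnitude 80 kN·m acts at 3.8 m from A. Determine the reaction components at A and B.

Resultant of the distributed load: 7.66 × 4.8 = 36.768 kN at 4.8 m from A.
Moments about A: B_y·11.8 − (7.66·4.8)·4.8 − 40·8.9 + 293.5 + 80 = 0 → B_y = 158.9864/11.8 = 13.4734 ≈ 13.47 kN.
ΣF_y = 0: A_y + 13.4734 − 7.66·4.8 − 40 = 0 → A_y = 63.29 kN.
ΣF_x = 0: A_x + 30 = 0 → A_x = -30.00 kN.

A_x = -30.00 kN, A_y = 63.29 kN, B_y = 13.47 kN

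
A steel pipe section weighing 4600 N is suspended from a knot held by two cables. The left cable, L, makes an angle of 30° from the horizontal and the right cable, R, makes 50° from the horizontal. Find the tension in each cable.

T_L = 3002 N, T_R = 4045 N

ΣF_x = 0: −T_L·cos30° + T_R·cos50° = 0 → T_R = 1.3473·T_L.
ΣF_y = 0: T_L·sin30° + T_R·sin50° = 4600.
Substitute: T_L·(0.5 + 1.3473·0.766044) = 4600 → T_L = 3002.43 ≈ 3002 N.
Then T_R = 1.3473 × 3002.43 = 4045 N.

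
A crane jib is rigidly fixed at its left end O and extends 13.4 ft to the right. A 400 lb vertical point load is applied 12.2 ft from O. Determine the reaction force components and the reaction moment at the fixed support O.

O_x = 0, O_y = 400.0 lb, M_O = 4880 lb·ft

ΣF_x = 0: O_x = 0.
ΣF_y = 0: O_y − 400 = 0 → O_y = 400.0 lb.
ΣM about O: M_O − 400·12.2 = 0 → M_O = 4880 lb·ft.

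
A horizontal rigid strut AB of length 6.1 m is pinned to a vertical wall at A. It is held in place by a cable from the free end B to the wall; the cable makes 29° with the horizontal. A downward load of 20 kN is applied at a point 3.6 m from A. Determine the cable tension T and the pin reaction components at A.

ΣM about A: T·sin29°·6.1 − 20·3.6 = 0 → T = 72/(6.1·0.48481) = 24.3462 ≈ 24.35 kN.
ΣF_x = 0: A_x − T·cos29° = 0 → A_x = 24.3462 × 0.87462 = 21.29 kN.
ΣF_y = 0: A_y + T·sin29° − 20 = 0 → A_y = 20 − 24.3462 × 0.48481 = 8.197 kN.

T = 24.35 kN, A_x = 21.29 kN, A_y = 8.197 kN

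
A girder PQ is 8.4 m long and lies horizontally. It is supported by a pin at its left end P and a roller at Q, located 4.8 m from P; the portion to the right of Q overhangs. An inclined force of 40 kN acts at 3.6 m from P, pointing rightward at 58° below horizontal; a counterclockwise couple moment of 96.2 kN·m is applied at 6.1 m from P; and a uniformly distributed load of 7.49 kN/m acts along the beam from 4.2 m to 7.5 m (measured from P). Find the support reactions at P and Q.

P_x = -21.20 kN, P_y = 23.12 kN, Q_y = 35.52 kN

Resultant of the distributed load: 7.49 × 3.3 = 24.717 kN at 5.85 m from P.
Taking moments about P: Q_y·4.8 − 40·sin58°·3.6 + 96.2 − (7.49·3.3)·5.85 = 0 → Q_y = 170.513/4.8 = 35.5235 ≈ 35.52 kN.
ΣF_y = 0: P_y + 35.5235 − 40·sin58° − 7.49·3.3 = 0 → P_y = 23.12 kN.
ΣF_x = 0: P_x + 40·cos58° = 0 → P_x = -21.20 kN.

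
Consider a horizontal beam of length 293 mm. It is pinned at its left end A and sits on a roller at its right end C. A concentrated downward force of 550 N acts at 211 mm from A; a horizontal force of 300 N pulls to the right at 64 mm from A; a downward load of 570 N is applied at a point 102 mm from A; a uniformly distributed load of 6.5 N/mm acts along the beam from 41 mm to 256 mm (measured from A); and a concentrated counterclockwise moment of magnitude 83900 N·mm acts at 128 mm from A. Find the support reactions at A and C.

A_x = -300.0 N, A_y = 1501 N, C_y = 1016 N

Resultant of the distributed load: 6.5 × 215 = 1397.5 N at 148.5 mm from A.
Moments about A: C_y·293 − 550·211 − 570·102 − (6.5·215)·148.5 + 83900 = 0 → C_y = 297818.75/293 = 1016.45 ≈ 1016 N.
ΣF_y = 0: A_y + 1016.45 − 550 − 570 − 6.5·215 = 0 → A_y = 1501 N.
ΣF_x = 0: A_x + 300 = 0 → A_x = -300.0 N.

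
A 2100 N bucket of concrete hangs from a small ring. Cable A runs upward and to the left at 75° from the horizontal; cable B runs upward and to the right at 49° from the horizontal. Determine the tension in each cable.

ΣF_x = 0: −T_A·cos75° + T_B·cos49° = 0 → T_B = 0.394506·T_A.
ΣF_y = 0: T_A·sin75° + T_B·sin49° = 2100.
Substitute: T_A·(0.965926 + 0.394506·0.75471) = 2100 → T_A = 1661.83 ≈ 1662 N.
Then T_B = 0.394506 × 1661.83 = 655.6 N.

T_A = 1662 N, T_B = 655.6 N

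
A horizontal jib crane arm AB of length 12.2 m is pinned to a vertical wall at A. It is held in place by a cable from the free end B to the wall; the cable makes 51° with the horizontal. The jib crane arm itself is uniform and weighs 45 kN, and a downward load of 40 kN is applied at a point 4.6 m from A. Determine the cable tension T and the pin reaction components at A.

T = 48.36 kN, A_x = 30.43 kN, A_y = 47.42 kN

ΣM about A: T·sin51°·12.2 − 45·6.1 − 40·4.6 = 0 → T = 458.5/(12.2·0.777146) = 48.359 ≈ 48.36 kN.
ΣF_x = 0: A_x − T·cos51° = 0 → A_x = 48.359 × 0.62932 = 30.43 kN.
ΣF_y = 0: A_y + T·sin51° − 45 − 40 = 0 → A_y = 85 − 48.359 × 0.777146 = 47.42 kN.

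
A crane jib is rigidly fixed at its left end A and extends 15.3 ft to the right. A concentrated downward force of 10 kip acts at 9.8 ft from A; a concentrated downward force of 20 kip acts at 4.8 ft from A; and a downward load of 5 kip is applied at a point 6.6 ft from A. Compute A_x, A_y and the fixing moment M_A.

A_x = 0, A_y = 35.00 kip, M_A = 227.0 kip·ft

ΣF_x = 0: A_x = 0.
ΣF_y = 0: A_y − 10 − 20 − 5 = 0 → A_y = 35.00 kip.
ΣM about A: M_A − 10·9.8 − 20·4.8 − 5·6.6 = 0 → M_A = 227.0 kip·ft.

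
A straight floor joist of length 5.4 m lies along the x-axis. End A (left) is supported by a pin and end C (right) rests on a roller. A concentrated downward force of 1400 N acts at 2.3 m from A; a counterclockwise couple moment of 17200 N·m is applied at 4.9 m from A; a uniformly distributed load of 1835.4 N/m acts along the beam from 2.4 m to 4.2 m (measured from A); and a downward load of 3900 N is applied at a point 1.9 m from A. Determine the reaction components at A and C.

A_x = 0, A_y = 7801 N, C_y = 802.3 N

Resultant of the distributed load: 1835.4 × 1.8 = 3303.72 N at 3.3 m from A.
Taking moments about A: C_y·5.4 − 1400·2.3 + 17200 − (1835.4·1.8)·3.3 − 3900·1.9 = 0 → C_y = 4332.276/5.4 = 802.273 ≈ 802.3 N.
ΣF_y = 0: A_y + 802.273 − 1400 − 1835.4·1.8 − 3900 = 0 → A_y = 7801 N.
ΣF_x = 0: no horizontal applied forces, so A_x = 0.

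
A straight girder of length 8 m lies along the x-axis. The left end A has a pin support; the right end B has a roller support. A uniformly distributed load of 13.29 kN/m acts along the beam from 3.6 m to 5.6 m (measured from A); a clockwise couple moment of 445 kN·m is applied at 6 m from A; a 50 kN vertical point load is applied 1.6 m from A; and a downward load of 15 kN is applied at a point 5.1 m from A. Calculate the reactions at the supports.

A_x = 0, A_y = 1.109 kN, B_y = 90.47 kN

Resultant of the distributed load: 13.29 × 2 = 26.58 kN at 4.6 m from A.
Moments about A: B_y·8 − (13.29·2)·4.6 − 445 − 50·1.6 − 15·5.1 = 0 → B_y = 723.768/8 = 90.471 ≈ 90.47 kN.
ΣF_y = 0: A_y + 90.471 − 13.29·2 − 50 − 15 = 0 → A_y = 1.109 kN.
ΣF_x = 0: no horizontal applied forces, so A_x = 0.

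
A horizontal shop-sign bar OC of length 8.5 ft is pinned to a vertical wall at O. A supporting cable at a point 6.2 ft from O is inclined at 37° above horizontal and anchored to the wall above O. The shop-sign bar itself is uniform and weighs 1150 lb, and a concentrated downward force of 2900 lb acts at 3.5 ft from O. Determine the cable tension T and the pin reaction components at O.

ΣM about O: T·sin37°·6.2 − 1150·4.25 − 2900·3.5 = 0 → T = 15037.5/(6.2·0.601815) = 4030.15 ≈ 4030 lb.
ΣF_x = 0: O_x − T·cos37° = 0 → O_x = 4030.15 × 0.798636 = 3219 lb.
ΣF_y = 0: O_y + T·sin37° − 1150 − 2900 = 0 → O_y = 4050 − 4030.15 × 0.601815 = 1625 lb.

T = 4030 lb, O_x = 3219 lb, O_y = 1625 lb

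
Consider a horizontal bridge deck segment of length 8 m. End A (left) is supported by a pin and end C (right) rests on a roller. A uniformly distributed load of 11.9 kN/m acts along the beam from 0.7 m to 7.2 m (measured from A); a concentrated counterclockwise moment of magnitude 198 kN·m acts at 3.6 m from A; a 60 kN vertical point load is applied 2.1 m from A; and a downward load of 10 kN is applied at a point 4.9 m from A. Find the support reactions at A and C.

A_x = 0, A_y = 112.0 kN, C_y = 35.32 kN

Resultant of the distributed load: 11.9 × 6.5 = 77.35 kN at 3.95 m from A.
Taking moments about A: C_y·8 − (11.9·6.5)·3.95 + 198 − 60·2.1 − 10·4.9 = 0 → C_y = 282.5325/8 = 35.3166 ≈ 35.32 kN.
ΣF_y = 0: A_y + 35.3166 − 11.9·6.5 − 60 − 10 = 0 → A_y = 112.0 kN.
ΣF_x = 0: no horizontal applied forces, so A_x = 0.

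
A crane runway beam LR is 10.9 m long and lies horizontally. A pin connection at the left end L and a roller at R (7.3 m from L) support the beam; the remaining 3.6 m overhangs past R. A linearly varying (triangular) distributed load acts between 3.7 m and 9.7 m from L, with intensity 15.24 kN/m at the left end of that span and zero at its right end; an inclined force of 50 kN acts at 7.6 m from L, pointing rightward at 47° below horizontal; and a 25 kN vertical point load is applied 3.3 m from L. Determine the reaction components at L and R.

L_x = -34.10 kN, L_y = 22.22 kN, R_y = 85.07 kN

Resultant of the triangular load: ½ × 15.24 × 6 = 45.72 kN, acting at 5.7 m from L (one-third of the span from the peak).
Taking moments about L: R_y·7.3 − (½·15.24·6)·5.7 − 50·sin47°·7.6 − 25·3.3 = 0 → R_y = 621.018/7.3 = 85.071 ≈ 85.07 kN.
ΣF_y = 0: L_y + 85.071 − ½·15.24·6 − 50·sin47° − 25 = 0 → L_y = 22.22 kN.
ΣF_x = 0: L_x + 50·cos47° = 0 → L_x = -34.10 kN.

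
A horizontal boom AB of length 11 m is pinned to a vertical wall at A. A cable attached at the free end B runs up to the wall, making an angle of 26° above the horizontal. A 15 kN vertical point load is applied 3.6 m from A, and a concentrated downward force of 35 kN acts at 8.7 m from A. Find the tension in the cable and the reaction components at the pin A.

ΣM about A: T·sin26°·11 − 15·3.6 − 35·8.7 = 0 → T = 358.5/(11·0.438371) = 74.3455 ≈ 74.35 kN.
ΣF_x = 0: A_x − T·cos26° = 0 → A_x = 74.3455 × 0.898794 = 66.82 kN.
ΣF_y = 0: A_y + T·sin26° − 15 − 35 = 0 → A_y = 50 − 74.3455 × 0.438371 = 17.41 kN.

T = 74.35 kN, A_x = 66.82 kN, A_y = 17.41 kN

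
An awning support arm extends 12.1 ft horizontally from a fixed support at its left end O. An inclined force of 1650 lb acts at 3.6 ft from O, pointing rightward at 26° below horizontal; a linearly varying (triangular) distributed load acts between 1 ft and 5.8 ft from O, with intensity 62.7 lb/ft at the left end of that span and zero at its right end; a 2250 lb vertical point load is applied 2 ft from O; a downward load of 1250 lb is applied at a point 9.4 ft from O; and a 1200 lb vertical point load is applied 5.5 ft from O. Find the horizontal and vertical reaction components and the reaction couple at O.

O_x = -1483 lb, O_y = 5574 lb, M_O = 25850 lb·ft

Resultant of the triangular load: ½ × 62.7 × 4.8 = 150.48 lb, acting at 2.6 ft from O (one-third of the span from the peak).
ΣF_x = 0: O_x + 1650·cos26° = 0 → O_x = -1483 lb.
ΣF_y = 0: O_y − 1650·sin26° − ½·62.7·4.8 − 2250 − 1250 − 1200 = 0 → O_y = 5574 lb.
ΣM about O: M_O − 1650·sin26°·3.6 − (½·62.7·4.8)·2.6 − 2250·2 − 1250·9.4 − 1200·5.5 = 0 → M_O = 25850 lb·ft.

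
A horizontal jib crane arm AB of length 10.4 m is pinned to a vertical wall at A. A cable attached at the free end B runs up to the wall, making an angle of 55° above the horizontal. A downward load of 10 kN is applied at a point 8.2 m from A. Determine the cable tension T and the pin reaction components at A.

T = 9.625 kN, A_x = 5.521 kN, A_y = 2.115 kN

ΣM about A: T·sin55°·10.4 − 10·8.2 = 0 → T = 82/(10.4·0.819152) = 9.62534 ≈ 9.625 kN.
ΣF_x = 0: A_x − T·cos55° = 0 → A_x = 9.62534 × 0.573576 = 5.521 kN.
ΣF_y = 0: A_y + T·sin55° − 10 = 0 → A_y = 10 − 9.62534 × 0.819152 = 2.115 kN.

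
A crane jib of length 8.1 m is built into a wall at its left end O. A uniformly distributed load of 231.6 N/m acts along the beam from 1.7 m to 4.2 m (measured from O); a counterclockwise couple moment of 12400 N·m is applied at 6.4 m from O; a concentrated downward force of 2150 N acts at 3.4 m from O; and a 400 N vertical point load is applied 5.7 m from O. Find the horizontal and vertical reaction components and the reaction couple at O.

Resultant of the distributed load: 231.6 × 2.5 = 579 N at 2.95 m from O.
ΣF_x = 0: O_x = 0.
ΣF_y = 0: O_y − 231.6·2.5 − 2150 − 400 = 0 → O_y = 3129 N.
ΣM about O: M_O − (231.6·2.5)·2.95 + 12400 − 2150·3.4 − 400·5.7 = 0 → M_O = -1102 N·m.

O_x = 0, O_y = 3129 N, M_O = -1102 N·m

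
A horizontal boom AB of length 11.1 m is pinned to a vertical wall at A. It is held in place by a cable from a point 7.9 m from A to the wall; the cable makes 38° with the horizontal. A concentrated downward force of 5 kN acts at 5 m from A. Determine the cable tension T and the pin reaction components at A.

T = 5.140 kN, A_x = 4.050 kN, A_y = 1.835 kN

ΣM about A: T·sin38°·7.9 − 5·5 = 0 → T = 25/(7.9·0.615661) = 5.1401 ≈ 5.140 kN.
ΣF_x = 0: A_x − T·cos38° = 0 → A_x = 5.1401 × 0.788011 = 4.050 kN.
ΣF_y = 0: A_y + T·sin38° − 5 = 0 → A_y = 5 − 5.1401 × 0.615661 = 1.835 kN.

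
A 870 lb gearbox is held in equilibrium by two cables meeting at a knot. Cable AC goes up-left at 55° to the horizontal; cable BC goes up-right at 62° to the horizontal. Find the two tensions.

ΣF_x = 0: −T_AC·cos55° + T_BC·cos62° = 0 → T_BC = 1.22175·T_AC.
ΣF_y = 0: T_AC·sin55° + T_BC·sin62° = 870.
Substitute: T_AC·(0.819152 + 1.22175·0.882948) = 870 → T_AC = 458.403 ≈ 458.4 lb.
Then T_BC = 1.22175 × 458.403 = 560.1 lb.

T_AC = 458.4 lb, T_BC = 560.1 lb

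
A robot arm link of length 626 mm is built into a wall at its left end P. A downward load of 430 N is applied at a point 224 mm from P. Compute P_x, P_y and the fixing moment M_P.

P_x = 0, P_y = 430.0 N, M_P = 96320 N·mm

ΣF_x = 0: P_x = 0.
ΣF_y = 0: P_y − 430 = 0 → P_y = 430.0 N.
ΣM about P: M_P − 430·224 = 0 → M_P = 96320 N·mm.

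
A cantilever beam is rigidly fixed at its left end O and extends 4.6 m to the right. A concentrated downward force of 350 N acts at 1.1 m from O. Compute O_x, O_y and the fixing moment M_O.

ΣF_x = 0: O_x = 0.
ΣF_y = 0: O_y − 350 = 0 → O_y = 350.0 N.
ΣM about O: M_O − 350·1.1 = 0 → M_O = 385.0 N·m.

O_x = 0, O_y = 350.0 N, M_O = 385.0 N·m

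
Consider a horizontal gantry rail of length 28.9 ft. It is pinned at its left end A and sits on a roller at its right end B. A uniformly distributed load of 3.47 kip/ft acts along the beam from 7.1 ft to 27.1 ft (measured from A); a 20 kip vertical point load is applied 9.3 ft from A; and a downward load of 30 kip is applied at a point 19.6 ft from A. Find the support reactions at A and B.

Resultant of the distributed load: 3.47 × 20 = 69.4 kip at 17.1 ft from A.
Taking moments about A: B_y·28.9 − (3.47·20)·17.1 − 20·9.3 − 30·19.6 = 0 → B_y = 1960.74/28.9 = 67.8457 ≈ 67.85 kip.
ΣF_y = 0: A_y + 67.8457 − 3.47·20 − 20 − 30 = 0 → A_y = 51.55 kip.
ΣF_x = 0: no horizontal applied forces, so A_x = 0.

A_x = 0, A_y = 51.55 kip, B_y = 67.85 kip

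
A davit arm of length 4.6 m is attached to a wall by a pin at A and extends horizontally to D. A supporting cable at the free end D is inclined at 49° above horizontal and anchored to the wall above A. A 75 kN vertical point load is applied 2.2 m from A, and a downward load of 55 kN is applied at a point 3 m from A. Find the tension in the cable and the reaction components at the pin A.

ΣM about A: T·sin49°·4.6 − 75·2.2 − 55·3 = 0 → T = 330/(4.6·0.75471) = 95.0552 ≈ 95.06 kN.
ΣF_x = 0: A_x − T·cos49° = 0 → A_x = 95.0552 × 0.656059 = 62.36 kN.
ΣF_y = 0: A_y + T·sin49° − 75 − 55 = 0 → A_y = 130 − 95.0552 × 0.75471 = 58.26 kN.

T = 95.06 kN, A_x = 62.36 kN, A_y = 58.26 kN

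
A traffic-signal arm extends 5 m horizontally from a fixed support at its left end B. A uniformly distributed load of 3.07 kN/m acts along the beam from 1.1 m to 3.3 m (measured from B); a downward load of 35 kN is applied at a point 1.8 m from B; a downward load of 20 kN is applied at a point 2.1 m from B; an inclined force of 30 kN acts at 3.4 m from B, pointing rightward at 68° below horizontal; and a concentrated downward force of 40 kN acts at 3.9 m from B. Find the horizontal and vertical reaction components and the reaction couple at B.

B_x = -11.24 kN, B_y = 129.6 kN, M_B = 370.4 kN·m

Resultant of the distributed load: 3.07 × 2.2 = 6.754 kN at 2.2 m from B.
ΣF_x = 0: B_x + 30·cos68° = 0 → B_x = -11.24 kN.
ΣF_y = 0: B_y − 3.07·2.2 − 35 − 20 − 30·sin68° − 40 = 0 → B_y = 129.6 kN.
ΣM about B: M_B − (3.07·2.2)·2.2 − 35·1.8 − 20·2.1 − 30·sin68°·3.4 − 40·3.9 = 0 → M_B = 370.4 kN·m.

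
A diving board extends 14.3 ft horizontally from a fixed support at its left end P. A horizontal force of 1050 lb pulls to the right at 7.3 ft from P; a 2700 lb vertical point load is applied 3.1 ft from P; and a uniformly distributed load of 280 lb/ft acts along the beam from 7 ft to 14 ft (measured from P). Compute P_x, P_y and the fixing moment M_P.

Resultant of the distributed load: 280 × 7 = 1960 lb at 10.5 ft from P.
ΣF_x = 0: P_x + 1050 = 0 → P_x = -1050 lb.
ΣF_y = 0: P_y − 2700 − 280·7 = 0 → P_y = 4660 lb.
ΣM about P: M_P − 2700·3.1 − (280·7)·10.5 = 0 → M_P = 28950 lb·ft.

P_x = -1050 lb, P_y = 4660 lb, M_P = 28950 lb·ft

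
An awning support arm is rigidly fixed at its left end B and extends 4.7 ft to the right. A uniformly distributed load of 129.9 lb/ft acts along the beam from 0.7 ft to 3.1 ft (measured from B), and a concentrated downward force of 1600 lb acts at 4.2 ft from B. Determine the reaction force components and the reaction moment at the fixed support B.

Resultant of the distributed load: 129.9 × 2.4 = 311.76 lb at 1.9 ft from B.
ΣF_x = 0: B_x = 0.
ΣF_y = 0: B_y − 129.9·2.4 − 1600 = 0 → B_y = 1912 lb.
ΣM about B: M_B − (129.9·2.4)·1.9 − 1600·4.2 = 0 → M_B = 7312 lb·ft.

B_x = 0, B_y = 1912 lb, M_B = 7312 lb·ft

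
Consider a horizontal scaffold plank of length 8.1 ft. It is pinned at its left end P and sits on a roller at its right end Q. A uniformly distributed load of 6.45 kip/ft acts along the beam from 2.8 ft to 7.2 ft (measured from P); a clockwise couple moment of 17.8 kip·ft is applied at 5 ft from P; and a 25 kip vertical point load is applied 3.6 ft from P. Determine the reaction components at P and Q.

Resultant of the distributed load: 6.45 × 4.4 = 28.38 kip at 5 ft from P.
Taking moments about P: Q_y·8.1 − (6.45·4.4)·5 − 17.8 − 25·3.6 = 0 → Q_y = 249.7/8.1 = 30.8272 ≈ 30.83 kip.
ΣF_y = 0: P_y + 30.8272 − 6.45·4.4 − 25 = 0 → P_y = 22.55 kip.
ΣF_x = 0: no horizontal applied forces, so P_x = 0.

P_x = 0, P_y = 22.55 kip, Q_y = 30.83 kip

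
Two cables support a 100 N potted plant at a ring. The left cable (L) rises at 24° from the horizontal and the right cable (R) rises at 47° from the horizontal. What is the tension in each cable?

T_L = 72.13 N, T_R = 96.62 N

ΣF_x = 0: −T_L·cos24° + T_R·cos47° = 0 → T_R = 1.33951·T_L.
ΣF_y = 0: T_L·sin24° + T_R·sin47° = 100.
Substitute: T_L·(0.406737 + 1.33951·0.731354) = 100 → T_L = 72.1296 ≈ 72.13 N.
Then T_R = 1.33951 × 72.1296 = 96.62 N.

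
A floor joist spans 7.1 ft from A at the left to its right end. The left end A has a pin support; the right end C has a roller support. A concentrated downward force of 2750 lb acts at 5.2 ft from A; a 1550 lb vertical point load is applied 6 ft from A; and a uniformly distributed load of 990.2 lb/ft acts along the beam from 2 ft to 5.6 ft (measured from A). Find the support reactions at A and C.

Resultant of the distributed load: 990.2 × 3.6 = 3564.72 lb at 3.8 ft from A.
Moments about A: C_y·7.1 − 2750·5.2 − 1550·6 − (990.2·3.6)·3.8 = 0 → C_y = 37145.936/7.1 = 5231.82 ≈ 5232 lb.
ΣF_y = 0: A_y + 5231.82 − 2750 − 1550 − 990.2·3.6 = 0 → A_y = 2633 lb.
ΣF_x = 0: no horizontal applied forces, so A_x = 0.

A_x = 0, A_y = 2633 lb, C_y = 5232 lb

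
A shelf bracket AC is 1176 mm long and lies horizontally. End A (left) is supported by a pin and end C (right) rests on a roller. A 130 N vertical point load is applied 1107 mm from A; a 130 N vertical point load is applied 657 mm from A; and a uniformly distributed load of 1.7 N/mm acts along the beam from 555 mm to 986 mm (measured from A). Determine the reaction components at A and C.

A_x = 0, A_y = 317.6 N, C_y = 675.1 N

Resultant of the distributed load: 1.7 × 431 = 732.7 N at 770.5 mm from A.
ΣM about A: C_y·1176 − 130·1107 − 130·657 − (1.7·431)·770.5 = 0 → C_y = 793865.35/1176 = 675.056 ≈ 675.1 N.
ΣF_y = 0: A_y + 675.056 − 130 − 130 − 1.7·431 = 0 → A_y = 317.6 N.
ΣF_x = 0: no horizontal applied forces, so A_x = 0.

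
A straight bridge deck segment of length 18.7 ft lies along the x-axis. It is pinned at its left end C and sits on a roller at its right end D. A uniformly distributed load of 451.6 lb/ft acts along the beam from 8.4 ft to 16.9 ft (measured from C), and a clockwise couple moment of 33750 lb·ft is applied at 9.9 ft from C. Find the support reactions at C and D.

Resultant of the distributed load: 451.6 × 8.5 = 3838.6 lb at 12.65 ft from C.
Moments about C: D_y·18.7 − (451.6·8.5)·12.65 − 33750 = 0 → D_y = 82308.29/18.7 = 4401.51 ≈ 4402 lb.
ΣF_y = 0: C_y + 4401.51 − 451.6·8.5 = 0 → C_y = -562.9 lb.
ΣF_x = 0: no horizontal applied forces, so C_x = 0.

C_x = 0, C_y = -562.9 lb, D_y = 4402 lb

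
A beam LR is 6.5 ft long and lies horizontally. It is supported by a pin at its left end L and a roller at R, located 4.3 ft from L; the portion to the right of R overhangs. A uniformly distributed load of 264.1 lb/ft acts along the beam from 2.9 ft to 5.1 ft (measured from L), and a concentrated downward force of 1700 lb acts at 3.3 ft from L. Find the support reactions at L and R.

L_x = 0, L_y = 435.9 lb, R_y = 1845 lb

Resultant of the distributed load: 264.1 × 2.2 = 581.02 lb at 4 ft from L.
ΣM about L: R_y·4.3 − (264.1·2.2)·4 − 1700·3.3 = 0 → R_y = 7934.08/4.3 = 1845.13 ≈ 1845 lb.
ΣF_y = 0: L_y + 1845.13 − 264.1·2.2 − 1700 = 0 → L_y = 435.9 lb.
ΣF_x = 0: no horizontal applied forces, so L_x = 0.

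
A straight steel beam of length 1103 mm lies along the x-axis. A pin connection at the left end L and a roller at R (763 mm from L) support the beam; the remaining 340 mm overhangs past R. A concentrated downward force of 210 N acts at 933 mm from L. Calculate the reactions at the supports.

L_x = 0, L_y = -46.79 N, R_y = 256.8 N

Taking moments about L: R_y·763 − 210·933 = 0 → R_y = 195930/763 = 256.789 ≈ 256.8 N.
ΣF_y = 0: L_y + 256.789 − 210 = 0 → L_y = -46.79 N.
ΣF_x = 0: no horizontal applied forces, so L_x = 0.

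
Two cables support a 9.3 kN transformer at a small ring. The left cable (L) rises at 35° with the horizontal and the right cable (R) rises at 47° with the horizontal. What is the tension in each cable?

ΣF_x = 0: −T_L·cos35° + T_R·cos47° = 0 → T_R = 1.20111·T_L.
ΣF_y = 0: T_L·sin35° + T_R·sin47° = 9.3.
Substitute: T_L·(0.573576 + 1.20111·0.731354) = 9.3 → T_L = 6.4049 ≈ 6.405 kN.
Then T_R = 1.20111 × 6.4049 = 7.693 kN.

T_L = 6.405 kN, T_R = 7.693 kN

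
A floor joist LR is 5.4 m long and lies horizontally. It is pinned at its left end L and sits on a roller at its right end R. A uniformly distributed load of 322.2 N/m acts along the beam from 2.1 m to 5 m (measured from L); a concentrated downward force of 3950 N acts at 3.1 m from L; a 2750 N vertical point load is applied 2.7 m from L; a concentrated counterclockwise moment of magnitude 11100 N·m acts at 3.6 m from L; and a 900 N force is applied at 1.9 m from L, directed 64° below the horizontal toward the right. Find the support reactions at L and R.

L_x = -394.5 N, L_y = 5957 N, R_y = 2486 N

Resultant of the distributed load: 322.2 × 2.9 = 934.38 N at 3.55 m from L.
Taking moments about L: R_y·5.4 − (322.2·2.9)·3.55 − 3950·3.1 − 2750·2.7 + 11100 − 900·sin64°·1.9 = 0 → R_y = 13424/5.4 = 2485.93 ≈ 2486 N.
ΣF_y = 0: L_y + 2485.93 − 322.2·2.9 − 3950 − 2750 − 900·sin64° = 0 → L_y = 5957 N.
ΣF_x = 0: L_x + 900·cos64° = 0 → L_x = -394.5 N.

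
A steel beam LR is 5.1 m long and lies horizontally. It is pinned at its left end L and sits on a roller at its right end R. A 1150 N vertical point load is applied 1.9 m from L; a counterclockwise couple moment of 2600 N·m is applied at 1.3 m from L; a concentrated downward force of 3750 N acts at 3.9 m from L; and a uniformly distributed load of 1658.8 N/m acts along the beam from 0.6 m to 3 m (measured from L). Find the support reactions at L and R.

L_x = 0, L_y = 4690 N, R_y = 4191 N

Resultant of the distributed load: 1658.8 × 2.4 = 3981.12 N at 1.8 m from L.
Moments about L: R_y·5.1 − 1150·1.9 + 2600 − 3750·3.9 − (1658.8·2.4)·1.8 = 0 → R_y = 21376.016/5.1 = 4191.38 ≈ 4191 N.
ΣF_y = 0: L_y + 4191.38 − 1150 − 3750 − 1658.8·2.4 = 0 → L_y = 4690 N.
ΣF_x = 0: no horizontal applied forces, so L_x = 0.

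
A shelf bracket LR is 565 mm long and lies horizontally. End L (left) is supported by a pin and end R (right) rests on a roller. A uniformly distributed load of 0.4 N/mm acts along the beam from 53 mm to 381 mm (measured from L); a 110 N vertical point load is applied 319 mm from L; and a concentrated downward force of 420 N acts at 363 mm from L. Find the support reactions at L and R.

L_x = 0, L_y = 278.9 N, R_y = 382.3 N

Resultant of the distributed load: 0.4 × 328 = 131.2 N at 217 mm from L.
ΣM about L: R_y·565 − (0.4·328)·217 − 110·319 − 420·363 = 0 → R_y = 216020.4/565 = 382.337 ≈ 382.3 N.
ΣF_y = 0: L_y + 382.337 − 0.4·328 − 110 − 420 = 0 → L_y = 278.9 N.
ΣF_x = 0: no horizontal applied forces, so L_x = 0.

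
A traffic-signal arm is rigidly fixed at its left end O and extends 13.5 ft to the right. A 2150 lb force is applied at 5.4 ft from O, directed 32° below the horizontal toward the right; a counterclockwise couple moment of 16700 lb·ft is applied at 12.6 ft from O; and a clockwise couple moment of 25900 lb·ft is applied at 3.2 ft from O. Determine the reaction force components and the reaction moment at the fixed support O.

ΣF_x = 0: O_x + 2150·cos32° = 0 → O_x = -1823 lb.
ΣF_y = 0: O_y − 2150·sin32° = 0 → O_y = 1139 lb.
ΣM about O: M_O − 2150·sin32°·5.4 + 16700 − 25900 = 0 → M_O = 15350 lb·ft.

O_x = -1823 lb, O_y = 1139 lb, M_O = 15350 lb·ft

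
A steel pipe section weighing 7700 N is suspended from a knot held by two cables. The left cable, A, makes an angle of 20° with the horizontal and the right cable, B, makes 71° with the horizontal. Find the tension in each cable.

T_A = 2507 N, T_B = 7237 N

ΣF_x = 0: −T_A·cos20° + T_B·cos71° = 0 → T_B = 2.88632·T_A.
ΣF_y = 0: T_A·sin20° + T_B·sin71° = 7700.
Substitute: T_A·(0.34202 + 2.88632·0.945519) = 7700 → T_A = 2507.25 ≈ 2507 N.
Then T_B = 2.88632 × 2507.25 = 7237 N.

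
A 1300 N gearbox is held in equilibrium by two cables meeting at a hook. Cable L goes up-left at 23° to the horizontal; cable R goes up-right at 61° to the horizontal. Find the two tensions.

T_L = 633.7 N, T_R = 1203 N

ΣF_x = 0: −T_L·cos23° + T_R·cos61° = 0 → T_R = 1.89869·T_L.
ΣF_y = 0: T_L·sin23° + T_R·sin61° = 1300.
Substitute: T_L·(0.390731 + 1.89869·0.87462) = 1300 → T_L = 633.725 ≈ 633.7 N.
Then T_R = 1.89869 × 633.725 = 1203 N.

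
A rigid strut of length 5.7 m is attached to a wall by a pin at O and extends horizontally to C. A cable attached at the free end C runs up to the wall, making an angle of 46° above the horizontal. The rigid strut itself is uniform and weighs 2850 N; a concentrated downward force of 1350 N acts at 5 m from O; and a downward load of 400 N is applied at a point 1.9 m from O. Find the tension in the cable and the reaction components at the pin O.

ΣM about O: T·sin46°·5.7 − 2850·2.85 − 1350·5 − 400·1.9 = 0 → T = 15632.5/(5.7·0.71934) = 3812.58 ≈ 3813 N.
ΣF_x = 0: O_x − T·cos46° = 0 → O_x = 3812.58 × 0.694658 = 2648 N.
ΣF_y = 0: O_y + T·sin46° − 2850 − 1350 − 400 = 0 → O_y = 4600 − 3812.58 × 0.71934 = 1857 N.

T = 3813 N, O_x = 2648 N, O_y = 1857 N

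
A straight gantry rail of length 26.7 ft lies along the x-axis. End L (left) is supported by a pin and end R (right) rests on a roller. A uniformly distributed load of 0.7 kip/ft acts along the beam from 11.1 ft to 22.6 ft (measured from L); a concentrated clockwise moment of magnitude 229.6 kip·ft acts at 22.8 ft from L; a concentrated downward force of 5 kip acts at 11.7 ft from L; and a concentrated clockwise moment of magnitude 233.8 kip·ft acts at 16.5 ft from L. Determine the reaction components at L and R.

L_x = 0, L_y = -11.58 kip, R_y = 24.63 kip

Resultant of the distributed load: 0.7 × 11.5 = 8.05 kip at 16.85 ft from L.
ΣM about L: R_y·26.7 − (0.7·11.5)·16.85 − 229.6 − 5·11.7 − 233.8 = 0 → R_y = 657.5425/26.7 = 24.6271 ≈ 24.63 kip.
ΣF_y = 0: L_y + 24.6271 − 0.7·11.5 − 5 = 0 → L_y = -11.58 kip.
ΣF_x = 0: no horizontal applied forces, so L_x = 0.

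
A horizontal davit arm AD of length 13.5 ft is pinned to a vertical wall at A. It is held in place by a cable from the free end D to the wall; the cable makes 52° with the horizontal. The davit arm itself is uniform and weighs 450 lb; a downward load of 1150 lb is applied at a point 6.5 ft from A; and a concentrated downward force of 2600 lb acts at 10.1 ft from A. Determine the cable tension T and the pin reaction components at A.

ΣM about A: T·sin52°·13.5 − 450·6.75 − 1150·6.5 − 2600·10.1 = 0 → T = 36772.5/(13.5·0.788011) = 3456.66 ≈ 3457 lb.
ΣF_x = 0: A_x − T·cos52° = 0 → A_x = 3456.66 × 0.615661 = 2128 lb.
ΣF_y = 0: A_y + T·sin52° − 450 − 1150 − 2600 = 0 → A_y = 4200 − 3456.66 × 0.788011 = 1476 lb.

T = 3457 lb, A_x = 2128 lb, A_y = 1476 lb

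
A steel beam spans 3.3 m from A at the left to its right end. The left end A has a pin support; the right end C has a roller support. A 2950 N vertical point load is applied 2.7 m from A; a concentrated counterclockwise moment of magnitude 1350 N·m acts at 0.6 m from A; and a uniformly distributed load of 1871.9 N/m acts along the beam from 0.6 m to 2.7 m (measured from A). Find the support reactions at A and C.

A_x = 0, A_y = 2911 N, C_y = 3970 N

Resultant of the distributed load: 1871.9 × 2.1 = 3930.99 N at 1.65 m from A.
Taking moments about A: C_y·3.3 − 2950·2.7 + 1350 − (1871.9·2.1)·1.65 = 0 → C_y = 13101.1335/3.3 = 3970.04 ≈ 3970 N.
ΣF_y = 0: A_y + 3970.04 − 2950 − 1871.9·2.1 = 0 → A_y = 2911 N.
ΣF_x = 0: no horizontal applied forces, so A_x = 0.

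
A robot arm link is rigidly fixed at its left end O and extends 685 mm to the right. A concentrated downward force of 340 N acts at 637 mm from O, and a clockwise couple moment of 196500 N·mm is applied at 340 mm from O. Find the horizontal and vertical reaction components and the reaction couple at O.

O_x = 0, O_y = 340.0 N, M_O = 413100 N·mm

ΣF_x = 0: O_x = 0.
ΣF_y = 0: O_y − 340 = 0 → O_y = 340.0 N.
ΣM about O: M_O − 340·637 − 196500 = 0 → M_O = 413100 N·mm.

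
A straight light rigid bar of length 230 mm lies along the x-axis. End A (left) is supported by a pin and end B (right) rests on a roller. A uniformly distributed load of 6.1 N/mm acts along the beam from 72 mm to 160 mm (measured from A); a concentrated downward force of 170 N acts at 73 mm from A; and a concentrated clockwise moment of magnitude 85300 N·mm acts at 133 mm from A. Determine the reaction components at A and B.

Resultant of the distributed load: 6.1 × 88 = 536.8 N at 116 mm from A.
Taking moments about A: B_y·230 − (6.1·88)·116 − 170·73 − 85300 = 0 → B_y = 159978.8/230 = 695.56 ≈ 695.6 N.
ΣF_y = 0: A_y + 695.56 − 6.1·88 − 170 = 0 → A_y = 11.24 N.
ΣF_x = 0: no horizontal applied forces, so A_x = 0.

A_x = 0, A_y = 11.24 N, B_y = 695.6 N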